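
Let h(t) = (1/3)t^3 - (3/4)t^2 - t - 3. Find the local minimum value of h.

h'(t) = t^2 - (3/2)t - 1 = 0 at t = -1/2, 2.
h''(t) = 2t - 3/2. h''(-1/2) = -5/2 < 0 ⇒ local maximum; h''(2) = 5/2 > 0 ⇒ local minimum.
The local minimum is h(2) = -16/3.

-16/3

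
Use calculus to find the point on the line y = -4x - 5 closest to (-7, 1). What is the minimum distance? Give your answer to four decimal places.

5.3358

Minimize D(x)^2 = (x + 7)^2 + (-4x - 6)^2.
d/dx[D^2] = 2(x + 7) + 2·(-4)·(-4x - 6) = 0 ⇒ x = -31/17.
Then y = 39/17 and the distance is √(484/17) ≈ 5.3358.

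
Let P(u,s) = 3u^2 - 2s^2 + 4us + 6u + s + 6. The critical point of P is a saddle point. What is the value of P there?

∂P/∂u = 6u + 4s + 6 = 0 and ∂P/∂s = 4u - 4s + 1 = 0, so (u, s) = (-7/10, -9/20).
The Hessian has P_{uu} = 6, P_{ss} = -4, P_{us} = 4, giving D = -40 < 0, so the point is a saddle point.
P(-7/10, -9/20) = 147/40.

147/40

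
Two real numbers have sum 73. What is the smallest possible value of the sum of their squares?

With a + b = 73, a^2 + b^2 = a^2 + (73 − a)^2.
The derivative 2a − 2(73 − a) = 4a − 146 vanishes at a = 73/2; second derivative 4 > 0, a minimum.
The minimum is 2·(73/2)^2 = 5329/2.

5329/2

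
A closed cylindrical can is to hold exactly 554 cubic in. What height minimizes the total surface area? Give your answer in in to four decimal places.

With radius r and height h, πr²h = 554 so h = 554/(πr²), and S(r) = 2πr² + 2πrh = 2πr² + 2·554/r.
S'(r) = 4πr − 2·554/r² = 0 ⇒ r³ = 554/(2π), so r ≈ 4.4509 and h = 2r ≈ 8.9017.
S''(r) = 4π + 4·554/r³ > 0, so this is the minimum; S ≈ 373.4115.

8.9017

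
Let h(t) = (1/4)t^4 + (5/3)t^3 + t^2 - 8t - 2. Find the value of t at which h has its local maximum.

Critical points: h'(t) = t^3 + 5t^2 + 2t - 8 vanishes at t = -4, -2, 1.
Second-derivative test with h''(t) = 3t^2 + 10t + 2: h''(-4) = 10 > 0 ⇒ local minimum; h''(-2) = -6 < 0 ⇒ local maximum; h''(1) = 15 > 0 ⇒ local minimum.
So the local maximum value is h(-2) = 26/3.

-2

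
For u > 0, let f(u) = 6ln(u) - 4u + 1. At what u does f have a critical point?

f'(u) = 6/u − 4 = 0 gives u = 3/2.
f''(u) = -6/u², which is negative for u > 0, so this is a local maximum.
f(3/2) = 6·ln(3/2) - 6 + 1 ≈ -2.5672.

3/2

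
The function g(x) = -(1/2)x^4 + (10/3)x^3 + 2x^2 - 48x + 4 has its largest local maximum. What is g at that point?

g'(x) = -2x^3 + 10x^2 + 4x - 48 = 0 at x = -2, 3, 4.
Since g''(x) = -6x^2 + 20x + 4, we get g''(-2) = -60 < 0 ⇒ local maximum; g''(3) = 10 > 0 ⇒ local minimum; g''(4) = -12 < 0 ⇒ local maximum.
So the largest local maximum value is g(-2) = 220/3.

220/3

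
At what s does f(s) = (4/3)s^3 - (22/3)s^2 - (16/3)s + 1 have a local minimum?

Critical points: f'(s) = 4s^2 - (44/3)s - 16/3 vanishes at s = -1/3, 4.
Since f''(s) = 8s - 44/3, we get f''(-1/3) = -52/3 < 0 ⇒ local maximum; f''(4) = 52/3 > 0 ⇒ local minimum.
Thus f has its local minimum at s = 4, with value -157/3.

4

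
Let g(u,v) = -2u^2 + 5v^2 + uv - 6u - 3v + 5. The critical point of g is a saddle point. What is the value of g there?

349/41

∂g/∂u = -4u + v - 6 = 0 and ∂g/∂v = u + 10v - 3 = 0, so (u, v) = (-57/41, 18/41).
The Hessian has g_{uu} = -4, g_{vv} = 10, g_{uv} = 1, giving D = -41 < 0, so the point is a saddle point.
g(-57/41, 18/41) = 349/41.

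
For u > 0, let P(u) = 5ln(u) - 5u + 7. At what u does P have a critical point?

P'(u) = 5/u − 5 = 0 gives u = 1.
P''(u) = -5/u², which is negative for u > 0, so this is a local maximum.
P(1) = 5·ln(1) - 5 + 7 ≈ 2.0000.

1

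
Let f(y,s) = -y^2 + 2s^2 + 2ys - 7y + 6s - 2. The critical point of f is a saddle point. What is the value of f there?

∂f/∂y = -2y + 2s - 7 = 0 and ∂f/∂s = 2y + 4s + 6 = 0, so (y, s) = (-10/3, 1/6).
The Hessian has f_{yy} = -2, f_{ss} = 4, f_{ys} = 2, giving D = -12 < 0, so the point is a saddle point.
f(-10/3, 1/6) = 61/6.

61/6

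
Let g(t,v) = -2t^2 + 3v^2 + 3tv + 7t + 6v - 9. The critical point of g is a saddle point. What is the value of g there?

∂g/∂t = -4t + 3v + 7 = 0 and ∂g/∂v = 3t + 6v + 6 = 0, so (t, v) = (8/11, -15/11).
The Hessian has g_{tt} = -4, g_{vv} = 6, g_{tv} = 3, giving D = -33 < 0, so the point is a saddle point.
g(8/11, -15/11) = -116/11.

-116/11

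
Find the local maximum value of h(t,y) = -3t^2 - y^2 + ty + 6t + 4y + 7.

185/11

∂h/∂t = -6t + y + 6 = 0 and ∂h/∂y = t - 2y + 4 = 0, so (t, y) = (16/11, 30/11).
The Hessian has h_{tt} = -6, h_{yy} = -2, h_{ty} = 1, giving D = 11 > 0 with h_{tt} < 0, so the point is a local maximum.
h(16/11, 30/11) = 185/11.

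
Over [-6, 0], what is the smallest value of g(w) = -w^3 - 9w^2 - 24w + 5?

The derivative is -3w^2 - 18w - 24, which vanishes at w = -4 and w = -2.
Compare values at every candidate in [-6, 0]: g(-6) = 41; g(-4) = 21; g(-2) = 25; g(0) = 5.
Hence the absolute minimum is 5 at w = 0.

5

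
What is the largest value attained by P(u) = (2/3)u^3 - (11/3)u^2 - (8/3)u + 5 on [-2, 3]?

442/81

The derivative is 2u^2 - (22/3)u - 8/3, whose only zero in [-2, 3] is u = -1/3.
Candidates: P(-2) = -29/3; P(-1/3) = 442/81; P(3) = -18.
So the maximum is P(-1/3) = 442/81.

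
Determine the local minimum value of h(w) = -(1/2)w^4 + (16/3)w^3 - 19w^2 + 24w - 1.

h'(w) = -2w^3 + 16w^2 - 38w + 24. Setting h'(w) = 0 gives w ∈ {1, 3, 4}.
Since h''(w) = -6w^2 + 32w - 38, we get h''(1) = -12 < 0 ⇒ local maximum; h''(3) = 4 > 0 ⇒ local minimum; h''(4) = -6 < 0 ⇒ local maximum.
The local minimum is h(3) = 7/2.

7/2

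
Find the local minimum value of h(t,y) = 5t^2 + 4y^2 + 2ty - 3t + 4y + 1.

∂h/∂t = 10t + 2y - 3 = 0 and ∂h/∂y = 2t + 8y + 4 = 0, so (t, y) = (8/19, -23/38).
The Hessian has h_{tt} = 10, h_{yy} = 8, h_{ty} = 2, giving D = 76 > 0 with h_{tt} > 0, so the point is a local minimum.
h(8/19, -23/38) = -16/19.

-16/19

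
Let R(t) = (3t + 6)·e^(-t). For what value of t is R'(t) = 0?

Differentiating with the product rule gives R'(t) = (-3t - 3)·e^(-t). Since e^(-t) > 0, the only critical point is t = -1.
R''(-1) has the same sign as -3 < 0, so this is a local maximum.
R(-1) = (3)·e^(1) ≈ 8.1548.

-1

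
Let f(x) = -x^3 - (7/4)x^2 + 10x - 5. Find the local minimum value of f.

-405/16

Critical points: f'(x) = -3x^2 - (7/2)x + 10 vanishes at x = -5/2, 4/3.
Second-derivative test with f''(x) = -6x - 7/2: f''(-5/2) = 23/2 > 0 ⇒ local minimum; f''(4/3) = -23/2 < 0 ⇒ local maximum.
The local minimum is f(-5/2) = -405/16.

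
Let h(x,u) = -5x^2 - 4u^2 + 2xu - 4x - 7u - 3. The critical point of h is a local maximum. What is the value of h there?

∂h/∂x = -10x + 2u - 4 = 0 and ∂h/∂u = 2x - 8u - 7 = 0, so (x, u) = (-23/38, -39/38).
The Hessian has h_{xx} = -10, h_{uu} = -8, h_{xu} = 2, giving D = 76 > 0 with h_{xx} < 0, so the point is a local maximum.
h(-23/38, -39/38) = 137/76.

137/76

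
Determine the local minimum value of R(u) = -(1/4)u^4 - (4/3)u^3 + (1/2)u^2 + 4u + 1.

-17/12

R'(u) = -u^3 - 4u^2 + u + 4 = 0 at u = -4, -1, 1.
Since R''(u) = -3u^2 - 8u + 1, we get R''(-4) = -15 < 0 ⇒ local maximum; R''(-1) = 6 > 0 ⇒ local minimum; R''(1) = -10 < 0 ⇒ local maximum.
So the local minimum value is R(-1) = -17/12.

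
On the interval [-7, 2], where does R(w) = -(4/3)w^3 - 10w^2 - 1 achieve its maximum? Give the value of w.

Differentiating, R'(w) = -4w^2 - 20w; which vanishes at w = -5 and w = 0.
Candidates: R(-7) = -101/3,  R(-5) = -253/3,  R(0) = -1,  R(2) = -155/3.
So the maximum is R(0) = -1.

0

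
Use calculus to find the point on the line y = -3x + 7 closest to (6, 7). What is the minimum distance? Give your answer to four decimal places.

Minimize D(x)^2 = (x - 6)^2 + (-3x)^2.
d/dx[D^2] = 2(x - 6) + 2·(-3)·(-3x) = 0 ⇒ x = 3/5.
Then y = 26/5 and the distance is √(162/5) ≈ 5.6921.

5.6921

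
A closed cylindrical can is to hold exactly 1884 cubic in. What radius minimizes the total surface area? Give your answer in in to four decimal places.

6.6932

With radius r and height h, πr²h = 1884 so h = 1884/(πr²), and S(r) = 2πr² + 2πrh = 2πr² + 2·1884/r.
S'(r) = 4πr − 2·1884/r² = 0 ⇒ r³ = 1884/(2π), so r ≈ 6.6932 and h = 2r ≈ 13.3864.
S''(r) = 4π + 4·1884/r³ > 0, so this is the minimum; S ≈ 844.4394.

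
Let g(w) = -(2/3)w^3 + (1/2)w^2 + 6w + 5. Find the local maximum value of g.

41/3

g'(w) = -2w^2 + w + 6. Setting g'(w) = 0 gives w ∈ {-3/2, 2}.
Second-derivative test with g''(w) = -4w + 1: g''(-3/2) = 7 > 0 ⇒ local minimum; g''(2) = -7 < 0 ⇒ local maximum.
The local maximum is g(2) = 41/3.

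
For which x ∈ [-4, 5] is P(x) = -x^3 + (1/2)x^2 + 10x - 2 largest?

-4

P'(x) = -3x^2 + x + 10, which vanishes at x = -5/3 and x = 2.
Candidates: P(-4) = 30,  P(-5/3) = -683/54,  P(2) = 12,  P(5) = -129/2.
So the maximum is P(-4) = 30.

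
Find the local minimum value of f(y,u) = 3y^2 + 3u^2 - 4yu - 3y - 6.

∂f/∂y = 6y - 4u - 3 = 0 and ∂f/∂u = -4y + 6u = 0, so (y, u) = (9/10, 3/5).
The Hessian has f_{yy} = 6, f_{uu} = 6, f_{yu} = -4, giving D = 20 > 0 with f_{yy} > 0, so the point is a local minimum.
f(9/10, 3/5) = -147/20.

-147/20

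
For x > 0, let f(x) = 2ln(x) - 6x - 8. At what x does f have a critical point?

1/3

f'(x) = 2/x − 6 = 0 gives x = 1/3.
f''(x) = -2/x², which is negative for x > 0, so this is a local maximum.
f(1/3) = 2·ln(1/3) - 2 - 8 ≈ -12.1972.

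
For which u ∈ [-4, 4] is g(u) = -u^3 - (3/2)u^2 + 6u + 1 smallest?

4

Differentiating, g'(u) = -3u^2 - 3u + 6; which vanishes at u = -2 and u = 1.
Compare values at every candidate in [-4, 4]: g(-4) = 17,  g(-2) = -9,  g(1) = 9/2,  g(4) = -63.
So the minimum is g(4) = -63.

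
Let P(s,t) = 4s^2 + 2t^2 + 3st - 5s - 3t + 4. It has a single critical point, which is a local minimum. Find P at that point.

51/23

∂P/∂s = 8s + 3t - 5 = 0 and ∂P/∂t = 3s + 4t - 3 = 0, so (s, t) = (11/23, 9/23).
The Hessian has P_{ss} = 8, P_{tt} = 4, P_{st} = 3, giving D = 23 > 0 with P_{ss} > 0, so the point is a local minimum.
P(11/23, 9/23) = 51/23.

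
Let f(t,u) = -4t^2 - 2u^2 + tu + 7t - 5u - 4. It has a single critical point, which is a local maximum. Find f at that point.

∂f/∂t = -8t + u + 7 = 0 and ∂f/∂u = t - 4u - 5 = 0, so (t, u) = (23/31, -33/31).
The Hessian has f_{tt} = -8, f_{uu} = -4, f_{tu} = 1, giving D = 31 > 0 with f_{tt} < 0, so the point is a local maximum.
f(23/31, -33/31) = 39/31.

39/31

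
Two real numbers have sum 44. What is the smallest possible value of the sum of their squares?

968

With a + b = 44, a^2 + b^2 = a^2 + (44 − a)^2.
The derivative 2a − 2(44 − a) = 4a − 88 vanishes at a = 22; second derivative 4 > 0, a minimum.
The minimum is 2·(22)^2 = 968.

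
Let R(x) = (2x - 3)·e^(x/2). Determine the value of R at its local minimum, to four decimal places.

-3.1152

Differentiating with the product rule gives R'(x) = (x + 1/2)·e^(x/2). Since e^(x/2) > 0, the only critical point is x = -1/2.
R''(-1/2) has the same sign as 1 > 0, so this is a local minimum.
R(-1/2) = (-4)·e^(-1/4) ≈ -3.1152.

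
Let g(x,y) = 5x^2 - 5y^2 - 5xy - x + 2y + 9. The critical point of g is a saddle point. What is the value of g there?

226/25

∂g/∂x = 10x - 5y - 1 = 0 and ∂g/∂y = -5x - 10y + 2 = 0, so (x, y) = (4/25, 3/25).
The Hessian has g_{xx} = 10, g_{yy} = -10, g_{xy} = -5, giving D = -125 < 0, so the point is a saddle point.
g(4/25, 3/25) = 226/25.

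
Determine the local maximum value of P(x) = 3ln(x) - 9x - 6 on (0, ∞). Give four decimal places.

P'(x) = 3/x − 9 = 0 gives x = 1/3.
P''(x) = -3/x², which is negative for x > 0, so this is a local maximum.
P(1/3) = 3·ln(1/3) - 3 - 6 ≈ -12.2958.

-12.2958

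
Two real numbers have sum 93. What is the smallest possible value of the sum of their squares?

8649/2

With a + b = 93, a^2 + b^2 = a^2 + (93 − a)^2.
The derivative 2a − 2(93 − a) = 4a − 186 vanishes at a = 93/2; second derivative 4 > 0, a minimum.
The minimum is 2·(93/2)^2 = 8649/2.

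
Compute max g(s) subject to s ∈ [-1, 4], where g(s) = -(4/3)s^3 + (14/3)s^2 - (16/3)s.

34/3

Differentiating, g'(s) = -4s^2 + (28/3)s - 16/3; which vanishes at s = 1 and s = 4/3.
Evaluating at the critical points and endpoints: g(-1) = 34/3,  g(1) = -2,  g(4/3) = -160/81,  g(4) = -32.
Hence the absolute maximum is 34/3 at s = -1.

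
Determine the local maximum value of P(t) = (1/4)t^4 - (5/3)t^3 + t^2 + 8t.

P'(t) = t^3 - 5t^2 + 2t + 8. Setting P'(t) = 0 gives t ∈ {-1, 2, 4}.
Since P''(t) = 3t^2 - 10t + 2, we get P''(-1) = 15 > 0 ⇒ local minimum; P''(2) = -6 < 0 ⇒ local maximum; P''(4) = 10 > 0 ⇒ local minimum.
So the local maximum value is P(2) = 32/3.

32/3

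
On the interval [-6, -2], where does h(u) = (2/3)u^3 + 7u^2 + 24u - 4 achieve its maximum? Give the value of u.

-2

Differentiating, h'(u) = 2u^2 + 14u + 24; which vanishes at u = -4 and u = -3.
Evaluating at the critical points and endpoints: h(-6) = -40, h(-4) = -92/3, h(-3) = -31, h(-2) = -88/3.
So the maximum is h(-2) = -88/3.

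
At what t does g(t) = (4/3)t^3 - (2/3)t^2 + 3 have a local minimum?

1/3

g'(t) = 4t^2 - (4/3)t = 0 at t = 0, 1/3.
Second-derivative test with g''(t) = 8t - 4/3: g''(0) = -4/3 < 0 ⇒ local maximum; g''(1/3) = 4/3 > 0 ⇒ local minimum.
The local minimum is g(1/3) = 241/81.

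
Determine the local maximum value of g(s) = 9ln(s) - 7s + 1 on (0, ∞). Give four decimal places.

g'(s) = 9/s − 7 = 0 gives s = 9/7.
g''(s) = -9/s², which is negative for s > 0, so this is a local maximum.
g(9/7) = 9·ln(9/7) - 9 + 1 ≈ -5.7382.

-5.7382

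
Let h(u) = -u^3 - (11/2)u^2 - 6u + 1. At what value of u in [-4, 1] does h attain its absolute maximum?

Differentiating, h'(u) = -3u^2 - 11u - 6; which vanishes at u = -3 and u = -2/3.
Candidates: h(-4) = 1; h(-3) = -7/2; h(-2/3) = 77/27; h(1) = -23/2.
So the maximum is h(-2/3) = 77/27.

-2/3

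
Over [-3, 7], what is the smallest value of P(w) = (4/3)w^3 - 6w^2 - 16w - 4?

-236/3

P'(w) = 4w^2 - 12w - 16, which vanishes at w = -1 and w = 4.
Compare values at every candidate in [-3, 7]: P(-3) = -46, P(-1) = 14/3, P(4) = -236/3, P(7) = 142/3.
The minimum over the interval is -236/3, attained at w = 4.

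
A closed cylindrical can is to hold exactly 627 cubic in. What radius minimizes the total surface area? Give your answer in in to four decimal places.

4.6383

With radius r and height h, πr²h = 627 so h = 627/(πr²), and S(r) = 2πr² + 2πrh = 2πr² + 2·627/r.
S'(r) = 4πr − 2·627/r² = 0 ⇒ r³ = 627/(2π), so r ≈ 4.6383 and h = 2r ≈ 9.2767.
S''(r) = 4π + 4·627/r³ > 0, so this is the minimum; S ≈ 405.5330.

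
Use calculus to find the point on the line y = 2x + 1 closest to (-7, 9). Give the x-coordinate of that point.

Minimize D(x)^2 = (x + 7)^2 + (2x - 8)^2.
d/dx[D^2] = 2(x + 7) + 2·2·(2x - 8) = 0 ⇒ x = 9/5.
Then y = 23/5 and the distance is √(484/5) ≈ 9.8387.

9/5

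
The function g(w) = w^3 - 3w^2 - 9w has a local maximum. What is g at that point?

5

g'(w) = 3w^2 - 6w - 9 = 0 at w = -1, 3.
Second-derivative test with g''(w) = 6w - 6: g''(-1) = -12 < 0 ⇒ local maximum; g''(3) = 12 > 0 ⇒ local minimum.
The local maximum is g(-1) = 5.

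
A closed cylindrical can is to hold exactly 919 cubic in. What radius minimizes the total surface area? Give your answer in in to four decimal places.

With radius r and height h, πr²h = 919 so h = 919/(πr²), and S(r) = 2πr² + 2πrh = 2πr² + 2·919/r.
S'(r) = 4πr − 2·919/r² = 0 ⇒ r³ = 919/(2π), so r ≈ 5.2688 and h = 2r ≈ 10.5376.
S''(r) = 4π + 4·919/r³ > 0, so this is the minimum; S ≈ 523.2689.

5.2688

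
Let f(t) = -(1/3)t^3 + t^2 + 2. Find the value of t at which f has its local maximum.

2

f'(t) = -t^2 + 2t. Setting f'(t) = 0 gives t ∈ {0, 2}.
Since f''(t) = -2t + 2, we get f''(0) = 2 > 0 ⇒ local minimum; f''(2) = -2 < 0 ⇒ local maximum.
The local maximum is f(2) = 10/3.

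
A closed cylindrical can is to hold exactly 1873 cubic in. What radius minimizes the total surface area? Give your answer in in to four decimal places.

With radius r and height h, πr²h = 1873 so h = 1873/(πr²), and S(r) = 2πr² + 2πrh = 2πr² + 2·1873/r.
S'(r) = 4πr − 2·1873/r² = 0 ⇒ r³ = 1873/(2π), so r ≈ 6.6801 and h = 2r ≈ 13.3603.
S''(r) = 4π + 4·1873/r³ > 0, so this is the minimum; S ≈ 841.1493.

6.6801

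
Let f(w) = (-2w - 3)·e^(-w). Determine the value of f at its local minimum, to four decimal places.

-3.2974

By the product rule, f'(w) = (2w + 1)·e^(-w). Since e^(-w) > 0, the only critical point is w = -1/2.
f''(-1/2) has the same sign as 2 > 0, so this is a local minimum.
f(-1/2) = (-2)·e^(1/2) ≈ -3.2974.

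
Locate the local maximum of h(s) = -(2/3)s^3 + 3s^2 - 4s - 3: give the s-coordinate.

2

h'(s) = -2s^2 + 6s - 4 = 0 at s = 1, 2.
h''(s) = -4s + 6. h''(1) = 2 > 0 ⇒ local minimum; h''(2) = -2 < 0 ⇒ local maximum.
So the local maximum value is h(2) = -13/3.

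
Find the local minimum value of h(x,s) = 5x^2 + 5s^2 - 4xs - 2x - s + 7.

∂h/∂x = 10x - 4s - 2 = 0 and ∂h/∂s = -4x + 10s - 1 = 0, so (x, s) = (2/7, 3/14).
The Hessian has h_{xx} = 10, h_{ss} = 10, h_{xs} = -4, giving D = 84 > 0 with h_{xx} > 0, so the point is a local minimum.
h(2/7, 3/14) = 185/28.

185/28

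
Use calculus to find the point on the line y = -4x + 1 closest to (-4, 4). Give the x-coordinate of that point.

-16/17

Minimize D(x)^2 = (x + 4)^2 + (-4x - 3)^2.
d/dx[D^2] = 2(x + 4) + 2·(-4)·(-4x - 3) = 0 ⇒ x = -16/17.
Then y = 81/17 and the distance is √(169/17) ≈ 3.1530.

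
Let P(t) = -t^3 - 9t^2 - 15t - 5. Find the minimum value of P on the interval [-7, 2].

Differentiating, P'(t) = -3t^2 - 18t - 15; which vanishes at t = -5 and t = -1.
Compare values at every candidate in [-7, 2]: P(-7) = 2, P(-5) = -30, P(-1) = 2, P(2) = -79.
Hence the absolute minimum is -79 at t = 2.

-79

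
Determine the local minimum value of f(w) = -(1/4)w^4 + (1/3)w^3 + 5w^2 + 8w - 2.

-67/12

f'(w) = -w^3 + w^2 + 10w + 8. Setting f'(w) = 0 gives w ∈ {-2, -1, 4}.
f''(w) = -3w^2 + 2w + 10. f''(-2) = -6 < 0 ⇒ local maximum; f''(-1) = 5 > 0 ⇒ local minimum; f''(4) = -30 < 0 ⇒ local maximum.
Thus f has its local minimum at w = -1, with value -67/12.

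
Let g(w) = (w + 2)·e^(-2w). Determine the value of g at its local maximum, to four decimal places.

By the product rule, g'(w) = (-2w - 3)·e^(-2w). Since e^(-2w) > 0, the only critical point is w = -3/2.
g''(-3/2) has the same sign as -2 < 0, so this is a local maximum.
g(-3/2) = (1/2)·e^(3) ≈ 10.0428.

10.0428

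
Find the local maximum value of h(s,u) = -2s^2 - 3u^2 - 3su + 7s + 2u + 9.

∂h/∂s = -4s - 3u + 7 = 0 and ∂h/∂u = -3s - 6u + 2 = 0, so (s, u) = (12/5, -13/15).
The Hessian has h_{ss} = -4, h_{uu} = -6, h_{su} = -3, giving D = 15 > 0 with h_{ss} < 0, so the point is a local maximum.
h(12/5, -13/15) = 248/15.

248/15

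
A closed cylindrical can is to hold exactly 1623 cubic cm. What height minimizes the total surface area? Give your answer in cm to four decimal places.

12.7373

With radius r and height h, πr²h = 1623 so h = 1623/(πr²), and S(r) = 2πr² + 2πrh = 2πr² + 2·1623/r.
S'(r) = 4πr − 2·1623/r² = 0 ⇒ r³ = 1623/(2π), so r ≈ 6.3686 and h = 2r ≈ 12.7373.
S''(r) = 4π + 4·1623/r³ > 0, so this is the minimum; S ≈ 764.5283.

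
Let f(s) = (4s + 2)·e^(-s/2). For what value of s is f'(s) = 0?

Differentiating with the product rule gives f'(s) = (-2s + 3)·e^(-s/2). Since e^(-s/2) > 0, the only critical point is s = 3/2.
f''(3/2) has the same sign as -2 < 0, so this is a local maximum.
f(3/2) = (8)·e^(-3/4) ≈ 3.7789.

3/2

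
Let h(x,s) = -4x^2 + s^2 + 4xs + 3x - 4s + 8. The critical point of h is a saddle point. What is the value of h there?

∂h/∂x = -8x + 4s + 3 = 0 and ∂h/∂s = 4x + 2s - 4 = 0, so (x, s) = (11/16, 5/8).
The Hessian has h_{xx} = -8, h_{ss} = 2, h_{xs} = 4, giving D = -32 < 0, so the point is a saddle point.
h(11/16, 5/8) = 249/32.

249/32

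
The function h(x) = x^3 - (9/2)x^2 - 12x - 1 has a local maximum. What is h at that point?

Critical points: h'(x) = 3x^2 - 9x - 12 vanishes at x = -1, 4.
Second-derivative test with h''(x) = 6x - 9: h''(-1) = -15 < 0 ⇒ local maximum; h''(4) = 15 > 0 ⇒ local minimum.
So the local maximum value is h(-1) = 11/2.

11/2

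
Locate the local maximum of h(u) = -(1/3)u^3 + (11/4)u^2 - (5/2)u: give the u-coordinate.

h'(u) = -u^2 + (11/2)u - 5/2 = 0 at u = 1/2, 5.
h''(u) = -2u + 11/2. h''(1/2) = 9/2 > 0 ⇒ local minimum; h''(5) = -9/2 < 0 ⇒ local maximum.
Thus h has its local maximum at u = 5, with value 175/12.

5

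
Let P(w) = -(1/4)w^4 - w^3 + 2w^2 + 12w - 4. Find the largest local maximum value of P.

16

Critical points: P'(w) = -w^3 - 3w^2 + 4w + 12 vanishes at w = -3, -2, 2.
P''(w) = -3w^2 - 6w + 4. P''(-3) = -5 < 0 ⇒ local maximum; P''(-2) = 4 > 0 ⇒ local minimum; P''(2) = -20 < 0 ⇒ local maximum.
The largest local maximum is P(2) = 16.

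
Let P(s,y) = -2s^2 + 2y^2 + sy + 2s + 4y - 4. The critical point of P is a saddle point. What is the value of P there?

∂P/∂s = -4s + y + 2 = 0 and ∂P/∂y = s + 4y + 4 = 0, so (s, y) = (4/17, -18/17).
The Hessian has P_{ss} = -4, P_{yy} = 4, P_{sy} = 1, giving D = -17 < 0, so the point is a saddle point.
P(4/17, -18/17) = -100/17.

-100/17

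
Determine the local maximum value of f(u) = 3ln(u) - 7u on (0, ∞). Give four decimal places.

-5.5419

f'(u) = 3/u − 7 = 0 gives u = 3/7.
f''(u) = -3/u², which is negative for u > 0, so this is a local maximum.
f(3/7) = 3·ln(3/7) - 3 ≈ -5.5419.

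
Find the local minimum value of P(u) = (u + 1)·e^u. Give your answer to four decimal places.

By the product rule, P'(u) = (u + 2)·e^u. Since e^u > 0, the only critical point is u = -2.
P''(-2) has the same sign as 1 > 0, so this is a local minimum.
P(-2) = (-1)·e^(-2) ≈ -0.1353.

-0.1353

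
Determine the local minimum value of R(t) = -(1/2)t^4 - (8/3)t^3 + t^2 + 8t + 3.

-11/6

Critical points: R'(t) = -2t^3 - 8t^2 + 2t + 8 vanishes at t = -4, -1, 1.
R''(t) = -6t^2 - 16t + 2. R''(-4) = -30 < 0 ⇒ local maximum; R''(-1) = 12 > 0 ⇒ local minimum; R''(1) = -20 < 0 ⇒ local maximum.
So the local minimum value is R(-1) = -11/6.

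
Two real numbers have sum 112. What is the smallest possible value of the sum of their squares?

6272

With a + b = 112, a^2 + b^2 = a^2 + (112 − a)^2.
The derivative 2a − 2(112 − a) = 4a − 224 vanishes at a = 56; second derivative 4 > 0, a minimum.
The minimum is 2·(56)^2 = 6272.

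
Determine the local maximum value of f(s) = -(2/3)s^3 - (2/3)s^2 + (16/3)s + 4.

676/81

f'(s) = -2s^2 - (4/3)s + 16/3 = 0 at s = -2, 4/3.
Since f''(s) = -4s - 4/3, we get f''(-2) = 20/3 > 0 ⇒ local minimum; f''(4/3) = -20/3 < 0 ⇒ local maximum.
Thus f has its local maximum at s = 4/3, with value 676/81.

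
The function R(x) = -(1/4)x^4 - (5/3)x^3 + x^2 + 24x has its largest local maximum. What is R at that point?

104/3

R'(x) = -x^3 - 5x^2 + 2x + 24 = 0 at x = -4, -3, 2.
R''(x) = -3x^2 - 10x + 2. R''(-4) = -6 < 0 ⇒ local maximum; R''(-3) = 5 > 0 ⇒ local minimum; R''(2) = -30 < 0 ⇒ local maximum.
Thus R has its largest local maximum at x = 2, with value 104/3.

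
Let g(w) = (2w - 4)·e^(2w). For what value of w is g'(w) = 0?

Differentiating with the product rule gives g'(w) = (4w - 6)·e^(2w). Since e^(2w) > 0, the only critical point is w = 3/2.
g''(3/2) has the same sign as 4 > 0, so this is a local minimum.
g(3/2) = (-1)·e^(3) ≈ -20.0855.

3/2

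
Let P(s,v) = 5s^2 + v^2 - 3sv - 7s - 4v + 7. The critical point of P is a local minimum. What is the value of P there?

∂P/∂s = 10s - 3v - 7 = 0 and ∂P/∂v = -3s + 2v - 4 = 0, so (s, v) = (26/11, 61/11).
The Hessian has P_{ss} = 10, P_{vv} = 2, P_{sv} = -3, giving D = 11 > 0 with P_{ss} > 0, so the point is a local minimum.
P(26/11, 61/11) = -136/11.

-136/11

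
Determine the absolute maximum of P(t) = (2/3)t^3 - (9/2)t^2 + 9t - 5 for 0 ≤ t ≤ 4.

Differentiating, P'(t) = 2t^2 - 9t + 9; which vanishes at t = 3/2 and t = 3.
Compare values at every candidate in [0, 4]: P(0) = -5; P(3/2) = 5/8; P(3) = -1/2; P(4) = 5/3.
Hence the absolute maximum is 5/3 at t = 4.

5/3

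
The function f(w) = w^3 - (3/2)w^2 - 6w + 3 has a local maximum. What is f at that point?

f'(w) = 3w^2 - 3w - 6. Setting f'(w) = 0 gives w ∈ {-1, 2}.
f''(w) = 6w - 3. f''(-1) = -9 < 0 ⇒ local maximum; f''(2) = 9 > 0 ⇒ local minimum.
So the local maximum value is f(-1) = 13/2.

13/2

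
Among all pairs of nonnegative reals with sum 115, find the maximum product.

13225/4

With x + y = 115, the product is P(x) = x(115 − x).
P'(x) = 115 − 2x = 0 gives x = 115/2; P'' = −2 < 0, so this is the maximum.
P = 115/2·115/2 = 13225/4.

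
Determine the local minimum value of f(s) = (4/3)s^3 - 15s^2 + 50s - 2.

f'(s) = 4s^2 - 30s + 50 = 0 at s = 5/2, 5.
f''(s) = 8s - 30. f''(5/2) = -10 < 0 ⇒ local maximum; f''(5) = 10 > 0 ⇒ local minimum.
The local minimum is f(5) = 119/3.

119/3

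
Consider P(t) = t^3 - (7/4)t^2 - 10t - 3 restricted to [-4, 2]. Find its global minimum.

-55

P'(t) = 3t^2 - (7/2)t - 10, whose only zero in [-4, 2] is t = -4/3.
Compare values at every candidate in [-4, 2]: P(-4) = -55,  P(-4/3) = 131/27,  P(2) = -22.
So the minimum is P(-4) = -55.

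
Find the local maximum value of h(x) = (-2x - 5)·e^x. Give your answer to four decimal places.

0.0604

Differentiating with the product rule gives h'(x) = (-2x - 7)·e^x. Since e^x > 0, the only critical point is x = -7/2.
h''(-7/2) has the same sign as -2 < 0, so this is a local maximum.
h(-7/2) = (2)·e^(-7/2) ≈ 0.0604.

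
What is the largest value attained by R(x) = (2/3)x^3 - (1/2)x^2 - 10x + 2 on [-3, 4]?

44/3

The derivative is 2x^2 - x - 10, which vanishes at x = -2 and x = 5/2.
Compare values at every candidate in [-3, 4]: R(-3) = 19/2, R(-2) = 44/3, R(5/2) = -377/24, R(4) = -10/3.
The maximum over the interval is 44/3, attained at x = -2.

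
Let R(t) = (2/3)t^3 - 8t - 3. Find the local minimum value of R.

Critical points: R'(t) = 2t^2 - 8 vanishes at t = -2, 2.
R''(t) = 4t. R''(-2) = -8 < 0 ⇒ local maximum; R''(2) = 8 > 0 ⇒ local minimum.
So the local minimum value is R(2) = -41/3.

-41/3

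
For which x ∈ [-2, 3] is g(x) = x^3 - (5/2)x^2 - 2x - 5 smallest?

The derivative is 3x^2 - 5x - 2, which vanishes at x = -1/3 and x = 2.
Evaluating at the critical points and endpoints: g(-2) = -19; g(-1/3) = -251/54; g(2) = -11; g(3) = -13/2.
So the minimum is g(-2) = -19.

-2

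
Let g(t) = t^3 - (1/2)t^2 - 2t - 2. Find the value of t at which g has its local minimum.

1

g'(t) = 3t^2 - t - 2 = 0 at t = -2/3, 1.
Since g''(t) = 6t - 1, we get g''(-2/3) = -5 < 0 ⇒ local maximum; g''(1) = 5 > 0 ⇒ local minimum.
Thus g has its local minimum at t = 1, with value -7/2.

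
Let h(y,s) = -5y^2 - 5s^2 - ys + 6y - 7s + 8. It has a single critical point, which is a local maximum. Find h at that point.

1259/99

∂h/∂y = -10y - s + 6 = 0 and ∂h/∂s = -y - 10s - 7 = 0, so (y, s) = (67/99, -76/99).
The Hessian has h_{yy} = -10, h_{ss} = -10, h_{ys} = -1, giving D = 99 > 0 with h_{yy} < 0, so the point is a local maximum.
h(67/99, -76/99) = 1259/99.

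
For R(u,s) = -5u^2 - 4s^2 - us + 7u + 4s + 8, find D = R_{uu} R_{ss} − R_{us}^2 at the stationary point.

∂R/∂u = -10u - s + 7 = 0 and ∂R/∂s = -u - 8s + 4 = 0, so (u, s) = (52/79, 33/79).
The Hessian has R_{uu} = -10, R_{ss} = -8, R_{us} = -1, giving D = 79 > 0 with R_{uu} < 0, so the point is a local maximum.
D = (-10)·(-8) − (-1)^2 = 79.

79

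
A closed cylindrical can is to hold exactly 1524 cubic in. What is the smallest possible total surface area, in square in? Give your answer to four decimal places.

733.1135

With radius r and height h, πr²h = 1524 so h = 1524/(πr²), and S(r) = 2πr² + 2πrh = 2πr² + 2·1524/r.
S'(r) = 4πr − 2·1524/r² = 0 ⇒ r³ = 1524/(2π), so r ≈ 6.2364 and h = 2r ≈ 12.4728.
S''(r) = 4π + 4·1524/r³ > 0, so this is the minimum; S ≈ 733.1135.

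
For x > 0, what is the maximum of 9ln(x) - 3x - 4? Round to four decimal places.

-3.1125

R'(x) = 9/x − 3 = 0 gives x = 3.
R''(x) = -9/x², which is negative for x > 0, so this is a local maximum.
R(3) = 9·ln(3) - 9 - 4 ≈ -3.1125.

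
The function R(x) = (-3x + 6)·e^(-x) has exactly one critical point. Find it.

By the product rule, R'(x) = (3x - 9)·e^(-x). Since e^(-x) > 0, the only critical point is x = 3.
R''(3) has the same sign as 3 > 0, so this is a local minimum.
R(3) = (-3)·e^(-3) ≈ -0.1494.

3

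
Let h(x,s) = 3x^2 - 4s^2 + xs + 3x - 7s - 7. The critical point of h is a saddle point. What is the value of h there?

∂h/∂x = 6x + s + 3 = 0 and ∂h/∂s = x - 8s - 7 = 0, so (x, s) = (-17/49, -45/49).
The Hessian has h_{xx} = 6, h_{ss} = -8, h_{xs} = 1, giving D = -49 < 0, so the point is a saddle point.
h(-17/49, -45/49) = -211/49.

-211/49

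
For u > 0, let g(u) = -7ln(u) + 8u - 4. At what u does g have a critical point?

7/8

g'(u) = -7/u + 8 = 0 gives u = 7/8.
g''(u) = 7/u², which is positive for u > 0, so this is a local minimum.
g(7/8) = -7·ln(7/8) + 7 - 4 ≈ 3.9347.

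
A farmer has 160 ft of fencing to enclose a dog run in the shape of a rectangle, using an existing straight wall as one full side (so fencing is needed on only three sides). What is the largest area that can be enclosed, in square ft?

3200

Let the sides perpendicular to the wall have length x and the parallel side y, so 2x + y = 160 and the area is A = xy = x(160 − 2x).
A'(x) = 160 − 4x = 0 gives x = 40, and A''(x) = −4 < 0 confirms a maximum.
Then y = 160 − 2·40 = 80 and A = 3200.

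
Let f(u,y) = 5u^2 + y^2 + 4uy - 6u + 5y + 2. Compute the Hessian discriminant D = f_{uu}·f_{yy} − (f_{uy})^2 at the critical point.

∂f/∂u = 10u + 4y - 6 = 0 and ∂f/∂y = 4u + 2y + 5 = 0, so (u, y) = (8, -37/2).
The Hessian has f_{uu} = 10, f_{yy} = 2, f_{uy} = 4, giving D = 4 > 0 with f_{uu} > 0, so the point is a local minimum.
D = (10)·(2) − (4)^2 = 4.

4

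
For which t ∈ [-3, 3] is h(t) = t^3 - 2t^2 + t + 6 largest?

3

h'(t) = 3t^2 - 4t + 1, which vanishes at t = 1/3 and t = 1.
Evaluating at the critical points and endpoints: h(-3) = -42; h(1/3) = 166/27; h(1) = 6; h(3) = 18.
So the maximum is h(3) = 18.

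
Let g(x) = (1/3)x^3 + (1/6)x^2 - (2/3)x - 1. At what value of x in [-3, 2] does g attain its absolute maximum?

The derivative is x^2 + (1/3)x - 2/3, which vanishes at x = -1 and x = 2/3.
Candidates: g(-3) = -13/2; g(-1) = -1/2; g(2/3) = -103/81; g(2) = 1.
Hence the absolute maximum is 1 at x = 2.

2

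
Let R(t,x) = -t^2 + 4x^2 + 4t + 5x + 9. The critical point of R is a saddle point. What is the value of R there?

183/16

∂R/∂t = -2t + 4 = 0 and ∂R/∂x = 8x + 5 = 0, so (t, x) = (2, -5/8).
The Hessian has R_{tt} = -2, R_{xx} = 8, R_{tx} = 0, giving D = -16 < 0, so the point is a saddle point.
R(2, -5/8) = 183/16.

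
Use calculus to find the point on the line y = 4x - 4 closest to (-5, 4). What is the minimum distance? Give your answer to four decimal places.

6.7910

Minimize D(x)^2 = (x + 5)^2 + (4x - 8)^2.
d/dx[D^2] = 2(x + 5) + 2·4·(4x - 8) = 0 ⇒ x = 27/17.
Then y = 40/17 and the distance is √(784/17) ≈ 6.7910.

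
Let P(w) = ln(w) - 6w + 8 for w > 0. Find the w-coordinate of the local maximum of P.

1/6

P'(w) = 1/w − 6 = 0 gives w = 1/6.
P''(w) = -1/w², which is negative for w > 0, so this is a local maximum.
P(1/6) = 1·ln(1/6) - 1 + 8 ≈ 5.2082.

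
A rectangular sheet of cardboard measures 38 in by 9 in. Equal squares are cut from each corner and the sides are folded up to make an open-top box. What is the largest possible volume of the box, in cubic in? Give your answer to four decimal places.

With cut size x, the volume is V(x) = x(38 − 2x)(9 − 2x) for 0 < x < 4.5.
V'(x) = 12x^2 − 188x + 342. Setting V'(x) = 0 gives x ≈ 2.1009 (the root in (0, 4.5)).
V''(x) = 24x − 188 is negative there, so this is the maximum; V ≈ 340.7041.

340.7041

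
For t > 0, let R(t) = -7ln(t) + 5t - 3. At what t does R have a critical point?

R'(t) = -7/t + 5 = 0 gives t = 7/5.
R''(t) = 7/t², which is positive for t > 0, so this is a local minimum.
R(7/5) = -7·ln(7/5) + 7 - 3 ≈ 1.6447.

7/5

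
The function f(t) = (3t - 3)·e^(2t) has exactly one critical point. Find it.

1/2

Differentiating with the product rule gives f'(t) = (6t - 3)·e^(2t). Since e^(2t) > 0, the only critical point is t = 1/2.
f''(1/2) has the same sign as 6 > 0, so this is a local minimum.
f(1/2) = (-3/2)·e^(1) ≈ -4.0774.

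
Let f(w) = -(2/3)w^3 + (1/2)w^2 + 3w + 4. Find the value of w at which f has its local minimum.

-1

f'(w) = -2w^2 + w + 3 = 0 at w = -1, 3/2.
Second-derivative test with f''(w) = -4w + 1: f''(-1) = 5 > 0 ⇒ local minimum; f''(3/2) = -5 < 0 ⇒ local maximum.
So the local minimum value is f(-1) = 13/6.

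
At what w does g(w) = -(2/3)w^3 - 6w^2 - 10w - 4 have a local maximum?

g'(w) = -2w^2 - 12w - 10. Setting g'(w) = 0 gives w ∈ {-5, -1}.
Since g''(w) = -4w - 12, we get g''(-5) = 8 > 0 ⇒ local minimum; g''(-1) = -8 < 0 ⇒ local maximum.
The local maximum is g(-1) = 2/3.

-1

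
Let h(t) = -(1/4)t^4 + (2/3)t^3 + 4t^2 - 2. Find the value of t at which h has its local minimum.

Critical points: h'(t) = -t^3 + 2t^2 + 8t vanishes at t = -2, 0, 4.
Since h''(t) = -3t^2 + 4t + 8, we get h''(-2) = -12 < 0 ⇒ local maximum; h''(0) = 8 > 0 ⇒ local minimum; h''(4) = -24 < 0 ⇒ local maximum.
The local minimum is h(0) = -2.

0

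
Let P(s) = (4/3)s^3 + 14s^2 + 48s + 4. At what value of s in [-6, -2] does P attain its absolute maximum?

Differentiating, P'(s) = 4s^2 + 28s + 48; which vanishes at s = -4 and s = -3.
Compare values at every candidate in [-6, -2]: P(-6) = -68; P(-4) = -148/3; P(-3) = -50; P(-2) = -140/3.
Hence the absolute maximum is -140/3 at s = -2.

-2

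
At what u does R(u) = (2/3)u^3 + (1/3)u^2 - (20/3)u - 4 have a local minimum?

R'(u) = 2u^2 + (2/3)u - 20/3. Setting R'(u) = 0 gives u ∈ {-2, 5/3}.
R''(u) = 4u + 2/3. R''(-2) = -22/3 < 0 ⇒ local maximum; R''(5/3) = 22/3 > 0 ⇒ local minimum.
Thus R has its local minimum at u = 5/3, with value -899/81.

5/3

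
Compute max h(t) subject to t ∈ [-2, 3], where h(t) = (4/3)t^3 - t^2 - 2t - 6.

15

Differentiating, h'(t) = 4t^2 - 2t - 2; which vanishes at t = -1/2 and t = 1.
Compare values at every candidate in [-2, 3]: h(-2) = -50/3,  h(-1/2) = -65/12,  h(1) = -23/3,  h(3) = 15.
The maximum over the interval is 15, attained at t = 3.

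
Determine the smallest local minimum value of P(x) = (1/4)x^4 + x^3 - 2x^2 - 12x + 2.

-18

P'(x) = x^3 + 3x^2 - 4x - 12. Setting P'(x) = 0 gives x ∈ {-3, -2, 2}.
P''(x) = 3x^2 + 6x - 4. P''(-3) = 5 > 0 ⇒ local minimum; P''(-2) = -4 < 0 ⇒ local maximum; P''(2) = 20 > 0 ⇒ local minimum.
The smallest local minimum is P(2) = -18.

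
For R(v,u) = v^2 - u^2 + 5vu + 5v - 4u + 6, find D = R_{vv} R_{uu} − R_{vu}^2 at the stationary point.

-29

∂R/∂v = 2v + 5u + 5 = 0 and ∂R/∂u = 5v - 2u - 4 = 0, so (v, u) = (10/29, -33/29).
The Hessian has R_{vv} = 2, R_{uu} = -2, R_{vu} = 5, giving D = -29 < 0, so the point is a saddle point.
D = (2)·(-2) − (5)^2 = -29.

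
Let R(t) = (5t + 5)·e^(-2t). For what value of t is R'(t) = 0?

By the product rule, R'(t) = (-10t - 5)·e^(-2t). Since e^(-2t) > 0, the only critical point is t = -1/2.
R''(-1/2) has the same sign as -10 < 0, so this is a local maximum.
R(-1/2) = (5/2)·e^(1) ≈ 6.7957.

-1/2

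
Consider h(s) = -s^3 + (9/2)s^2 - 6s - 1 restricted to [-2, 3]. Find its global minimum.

Differentiating, h'(s) = -3s^2 + 9s - 6; which vanishes at s = 1 and s = 2.
Compare values at every candidate in [-2, 3]: h(-2) = 37,  h(1) = -7/2,  h(2) = -3,  h(3) = -11/2.
The minimum over the interval is -11/2, attained at s = 3.

-11/2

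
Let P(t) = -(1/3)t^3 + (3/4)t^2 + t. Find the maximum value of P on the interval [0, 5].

7/3

P'(t) = -t^2 + (3/2)t + 1, whose only zero in [0, 5] is t = 2.
Evaluating at the critical points and endpoints: P(0) = 0, P(2) = 7/3, P(5) = -215/12.
The maximum over the interval is 7/3, attained at t = 2.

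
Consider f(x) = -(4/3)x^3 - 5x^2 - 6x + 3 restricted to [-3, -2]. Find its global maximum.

f'(x) = -4x^2 - 10x - 6, which has no zeros in [-3, -2].
Compare values at every candidate in [-3, -2]: f(-3) = 12, f(-2) = 17/3.
So the maximum is f(-3) = 12.

12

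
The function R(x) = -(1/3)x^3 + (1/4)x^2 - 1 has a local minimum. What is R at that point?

-1

R'(x) = -x^2 + (1/2)x. Setting R'(x) = 0 gives x ∈ {0, 1/2}.
Second-derivative test with R''(x) = -2x + 1/2: R''(0) = 1/2 > 0 ⇒ local minimum; R''(1/2) = -1/2 < 0 ⇒ local maximum.
Thus R has its local minimum at x = 0, with value -1.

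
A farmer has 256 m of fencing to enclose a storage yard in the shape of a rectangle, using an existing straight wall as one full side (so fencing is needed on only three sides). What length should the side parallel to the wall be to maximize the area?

Let the sides perpendicular to the wall have length x and the parallel side y, so 2x + y = 256 and the area is A = xy = x(256 − 2x).
A'(x) = 256 − 4x = 0 gives x = 64, and A''(x) = −4 < 0 confirms a maximum.
Then y = 256 − 2·64 = 128 and A = 8192.

128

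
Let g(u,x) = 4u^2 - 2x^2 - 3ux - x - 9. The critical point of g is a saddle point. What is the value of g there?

-365/41

∂g/∂u = 8u - 3x = 0 and ∂g/∂x = -3u - 4x - 1 = 0, so (u, x) = (-3/41, -8/41).
The Hessian has g_{uu} = 8, g_{xx} = -4, g_{ux} = -3, giving D = -41 < 0, so the point is a saddle point.
g(-3/41, -8/41) = -365/41.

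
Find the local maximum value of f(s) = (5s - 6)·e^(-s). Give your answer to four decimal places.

f'(s) = 5·e^(-s) + (5s - 6)·(-1)·e^(-s) = (-5s + 11)·e^(-s). Since e^(-s) > 0, the only critical point is s = 11/5.
f''(11/5) has the same sign as -5 < 0, so this is a local maximum.
f(11/5) = (5)·e^(-11/5) ≈ 0.5540.

0.5540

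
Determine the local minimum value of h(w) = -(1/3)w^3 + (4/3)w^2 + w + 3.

229/81

h'(w) = -w^2 + (8/3)w + 1. Setting h'(w) = 0 gives w ∈ {-1/3, 3}.
Second-derivative test with h''(w) = -2w + 8/3: h''(-1/3) = 10/3 > 0 ⇒ local minimum; h''(3) = -10/3 < 0 ⇒ local maximum.
Thus h has its local minimum at w = -1/3, with value 229/81.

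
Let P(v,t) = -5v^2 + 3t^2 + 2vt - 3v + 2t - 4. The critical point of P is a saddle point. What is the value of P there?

-237/64

∂P/∂v = -10v + 2t - 3 = 0 and ∂P/∂t = 2v + 6t + 2 = 0, so (v, t) = (-11/32, -7/32).
The Hessian has P_{vv} = -10, P_{tt} = 6, P_{vt} = 2, giving D = -64 < 0, so the point is a saddle point.
P(-11/32, -7/32) = -237/64.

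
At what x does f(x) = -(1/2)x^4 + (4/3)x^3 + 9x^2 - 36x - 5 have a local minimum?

2

f'(x) = -2x^3 + 4x^2 + 18x - 36. Setting f'(x) = 0 gives x ∈ {-3, 2, 3}.
Since f''(x) = -6x^2 + 8x + 18, we get f''(-3) = -60 < 0 ⇒ local maximum; f''(2) = 10 > 0 ⇒ local minimum; f''(3) = -12 < 0 ⇒ local maximum.
Thus f has its local minimum at x = 2, with value -115/3.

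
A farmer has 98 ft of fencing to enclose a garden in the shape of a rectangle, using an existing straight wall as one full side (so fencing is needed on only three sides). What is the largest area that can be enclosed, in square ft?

2401/2

Let the sides perpendicular to the wall have length x and the parallel side y, so 2x + y = 98 and the area is A = xy = x(98 − 2x).
A'(x) = 98 − 4x = 0 gives x = 49/2, and A''(x) = −4 < 0 confirms a maximum.
Then y = 98 − 2·49/2 = 49 and A = 2401/2.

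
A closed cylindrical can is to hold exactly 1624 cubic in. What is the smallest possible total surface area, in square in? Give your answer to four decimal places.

764.8423

With radius r and height h, πr²h = 1624 so h = 1624/(πr²), and S(r) = 2πr² + 2πrh = 2πr² + 2·1624/r.
S'(r) = 4πr − 2·1624/r² = 0 ⇒ r³ = 1624/(2π), so r ≈ 6.3699 and h = 2r ≈ 12.7399.
S''(r) = 4π + 4·1624/r³ > 0, so this is the minimum; S ≈ 764.8423.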